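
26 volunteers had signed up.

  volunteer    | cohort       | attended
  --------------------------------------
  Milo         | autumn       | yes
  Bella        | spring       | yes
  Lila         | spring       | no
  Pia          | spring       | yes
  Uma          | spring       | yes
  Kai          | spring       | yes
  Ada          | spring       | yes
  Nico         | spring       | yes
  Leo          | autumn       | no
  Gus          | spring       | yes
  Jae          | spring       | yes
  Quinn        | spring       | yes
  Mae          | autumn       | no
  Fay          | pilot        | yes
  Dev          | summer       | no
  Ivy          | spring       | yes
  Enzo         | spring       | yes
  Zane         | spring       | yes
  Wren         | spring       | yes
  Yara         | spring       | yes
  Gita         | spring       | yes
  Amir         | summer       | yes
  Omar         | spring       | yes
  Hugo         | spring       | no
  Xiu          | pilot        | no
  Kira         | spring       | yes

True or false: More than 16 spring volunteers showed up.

True

Truth condition: |A ∩ B| > 16.
|A| = 19, |A ∩ B| = 17, |A ∖ B| = 2.
|A ∩ B| = 17, so the statement is true.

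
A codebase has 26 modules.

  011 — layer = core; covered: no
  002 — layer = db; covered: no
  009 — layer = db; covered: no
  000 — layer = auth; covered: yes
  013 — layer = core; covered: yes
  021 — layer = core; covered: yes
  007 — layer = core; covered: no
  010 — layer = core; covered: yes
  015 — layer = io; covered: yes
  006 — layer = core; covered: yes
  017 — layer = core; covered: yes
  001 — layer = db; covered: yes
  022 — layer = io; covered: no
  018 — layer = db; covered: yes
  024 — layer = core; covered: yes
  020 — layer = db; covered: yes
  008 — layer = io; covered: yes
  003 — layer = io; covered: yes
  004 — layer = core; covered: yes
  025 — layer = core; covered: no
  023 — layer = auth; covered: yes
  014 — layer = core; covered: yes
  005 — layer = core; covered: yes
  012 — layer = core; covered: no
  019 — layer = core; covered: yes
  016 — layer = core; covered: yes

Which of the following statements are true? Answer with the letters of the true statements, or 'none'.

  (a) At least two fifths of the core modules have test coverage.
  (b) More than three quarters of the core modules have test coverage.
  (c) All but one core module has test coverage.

(a)

|A| = 15, |A ∩ B| = 11, |A ∖ B| = 4.
(a) |A ∩ B| / |A| ≥ 2/5: holds.
(b) |A ∩ B| / |A| > 3/4: fails.
(c) |A ∖ B| = 1: fails.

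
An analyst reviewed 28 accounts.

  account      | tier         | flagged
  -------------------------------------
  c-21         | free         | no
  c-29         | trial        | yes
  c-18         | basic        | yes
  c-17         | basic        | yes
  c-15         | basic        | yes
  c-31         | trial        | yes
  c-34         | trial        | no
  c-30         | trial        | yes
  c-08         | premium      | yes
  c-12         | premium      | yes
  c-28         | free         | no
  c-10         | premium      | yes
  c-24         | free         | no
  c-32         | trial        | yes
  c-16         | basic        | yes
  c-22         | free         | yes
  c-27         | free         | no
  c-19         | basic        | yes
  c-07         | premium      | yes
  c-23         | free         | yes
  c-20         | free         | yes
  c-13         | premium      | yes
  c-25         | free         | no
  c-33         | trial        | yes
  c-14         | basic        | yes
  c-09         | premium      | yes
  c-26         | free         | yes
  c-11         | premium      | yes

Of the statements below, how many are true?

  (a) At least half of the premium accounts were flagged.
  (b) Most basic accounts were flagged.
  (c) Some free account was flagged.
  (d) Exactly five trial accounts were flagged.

4

(a) premium: |A| = 7, |A ∩ B| = 7; needs |A ∩ B| ≥ |A ∖ B| — true.
(b) basic: |A| = 6, |A ∩ B| = 6; needs |A ∩ B| > |A ∖ B| — true.
(c) free: |A| = 9, |A ∩ B| = 4; needs A ∩ B ≠ ∅ (|A ∩ B| ≥ 1) — true.
(d) trial: |A| = 6, |A ∩ B| = 5; needs |A ∩ B| = 5 — true.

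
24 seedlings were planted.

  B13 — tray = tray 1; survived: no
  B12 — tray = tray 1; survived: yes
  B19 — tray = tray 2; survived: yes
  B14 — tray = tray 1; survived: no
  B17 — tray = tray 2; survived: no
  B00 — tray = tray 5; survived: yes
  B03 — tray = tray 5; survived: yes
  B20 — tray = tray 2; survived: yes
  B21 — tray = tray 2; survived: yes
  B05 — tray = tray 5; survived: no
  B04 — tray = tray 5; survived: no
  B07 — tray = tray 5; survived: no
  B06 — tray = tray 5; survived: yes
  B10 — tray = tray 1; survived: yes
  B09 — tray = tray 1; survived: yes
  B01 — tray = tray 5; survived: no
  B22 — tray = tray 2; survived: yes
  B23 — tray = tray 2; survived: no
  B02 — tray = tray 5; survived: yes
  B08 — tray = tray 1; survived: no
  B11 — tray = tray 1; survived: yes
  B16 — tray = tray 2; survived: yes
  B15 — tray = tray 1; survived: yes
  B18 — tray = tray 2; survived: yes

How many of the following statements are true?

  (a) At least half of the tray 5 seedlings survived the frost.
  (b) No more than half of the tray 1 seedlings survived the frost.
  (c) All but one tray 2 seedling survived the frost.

1

(a) tray 5: |A| = 8, |A ∩ B| = 4; needs |A ∩ B| ≥ |A ∖ B| — true.
(b) tray 1: |A| = 8, |A ∩ B| = 5; needs |A ∩ B| ≤ |A ∖ B| — false.
(c) tray 2: |A| = 8, |A ∩ B| = 6; needs |A ∖ B| = 1 — false.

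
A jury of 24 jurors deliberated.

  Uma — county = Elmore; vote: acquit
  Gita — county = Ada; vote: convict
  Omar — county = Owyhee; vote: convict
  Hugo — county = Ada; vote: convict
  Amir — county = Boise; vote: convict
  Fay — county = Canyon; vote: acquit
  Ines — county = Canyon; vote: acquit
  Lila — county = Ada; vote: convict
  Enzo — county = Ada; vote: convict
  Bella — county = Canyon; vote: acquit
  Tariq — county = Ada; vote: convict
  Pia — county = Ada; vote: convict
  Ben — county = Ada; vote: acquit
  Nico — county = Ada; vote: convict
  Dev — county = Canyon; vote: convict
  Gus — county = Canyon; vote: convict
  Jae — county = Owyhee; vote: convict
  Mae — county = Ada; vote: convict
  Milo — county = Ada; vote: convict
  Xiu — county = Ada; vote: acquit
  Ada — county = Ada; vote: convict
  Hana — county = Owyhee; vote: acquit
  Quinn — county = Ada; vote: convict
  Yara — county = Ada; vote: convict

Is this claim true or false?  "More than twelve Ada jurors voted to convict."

'More than twelve Ada jurors voted to convict' holds iff |A ∩ B| > 12.
A (the restrictor) = {Gita, Hugo, Lila, Enzo, Tariq, Pia, Ben, Nico, Mae, Milo, Xiu, Ada, Quinn, Yara}, |A| = 14.
A ∩ B = {Gita, Hugo, Lila, Enzo, Tariq, Pia, Nico, Mae, Milo, Ada, Quinn, Yara}, so |A ∩ B| = 12.
|A ∩ B| = 12, so the statement is false.

False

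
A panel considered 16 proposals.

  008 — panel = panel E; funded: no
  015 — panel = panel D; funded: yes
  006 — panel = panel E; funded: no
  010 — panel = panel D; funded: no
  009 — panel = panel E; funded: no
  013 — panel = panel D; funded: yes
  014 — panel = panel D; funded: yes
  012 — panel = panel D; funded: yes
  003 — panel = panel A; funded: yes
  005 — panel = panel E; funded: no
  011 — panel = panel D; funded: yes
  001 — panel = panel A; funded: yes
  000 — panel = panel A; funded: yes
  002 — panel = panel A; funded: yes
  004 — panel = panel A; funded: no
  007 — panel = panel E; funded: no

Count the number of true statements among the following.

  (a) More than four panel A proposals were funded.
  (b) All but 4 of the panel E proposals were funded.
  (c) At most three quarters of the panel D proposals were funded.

0

(a) panel A: |A| = 5, |A ∩ B| = 4; needs |A ∩ B| > 4 — false.
(b) panel E: |A| = 5, |A ∩ B| = 0; needs |A ∖ B| = 4 — false.
(c) panel D: |A| = 6, |A ∩ B| = 5; needs |A ∩ B| / |A| ≤ 3/4 — false.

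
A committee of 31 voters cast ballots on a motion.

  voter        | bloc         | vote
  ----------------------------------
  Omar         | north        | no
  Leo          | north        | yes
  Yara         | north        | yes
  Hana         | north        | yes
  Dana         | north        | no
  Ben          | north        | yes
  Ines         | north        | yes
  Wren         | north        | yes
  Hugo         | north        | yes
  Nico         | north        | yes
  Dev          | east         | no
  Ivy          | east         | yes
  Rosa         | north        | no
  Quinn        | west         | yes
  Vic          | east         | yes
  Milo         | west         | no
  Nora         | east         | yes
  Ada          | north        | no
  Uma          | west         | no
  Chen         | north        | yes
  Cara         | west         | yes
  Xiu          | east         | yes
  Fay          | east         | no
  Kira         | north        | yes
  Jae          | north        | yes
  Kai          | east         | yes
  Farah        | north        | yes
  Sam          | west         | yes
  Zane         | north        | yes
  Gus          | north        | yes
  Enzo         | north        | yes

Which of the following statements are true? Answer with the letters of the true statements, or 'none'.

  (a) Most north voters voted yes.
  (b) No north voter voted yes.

|A| = 19, |A ∩ B| = 15, |A ∖ B| = 4.
(a) |A ∩ B| > |A ∖ B|: holds.
(b) A ∩ B = ∅ (|A ∩ B| = 0): fails.

(a)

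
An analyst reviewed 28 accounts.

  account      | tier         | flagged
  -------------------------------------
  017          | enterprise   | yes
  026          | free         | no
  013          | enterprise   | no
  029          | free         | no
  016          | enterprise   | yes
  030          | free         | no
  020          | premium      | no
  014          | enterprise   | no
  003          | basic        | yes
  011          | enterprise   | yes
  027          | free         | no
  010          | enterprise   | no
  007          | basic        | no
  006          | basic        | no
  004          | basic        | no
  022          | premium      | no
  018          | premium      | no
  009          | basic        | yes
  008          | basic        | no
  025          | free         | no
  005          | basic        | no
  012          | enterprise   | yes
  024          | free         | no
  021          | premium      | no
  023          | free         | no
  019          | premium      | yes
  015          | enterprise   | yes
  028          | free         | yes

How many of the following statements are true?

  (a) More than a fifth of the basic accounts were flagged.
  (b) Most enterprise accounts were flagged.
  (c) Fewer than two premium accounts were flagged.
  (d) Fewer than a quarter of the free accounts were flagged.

(a) basic: |A| = 7, |A ∩ B| = 2; needs |A ∩ B| / |A| > 1/5 — true.
(b) enterprise: |A| = 8, |A ∩ B| = 5; needs |A ∩ B| > |A ∖ B| — true.
(c) premium: |A| = 5, |A ∩ B| = 1; needs |A ∩ B| < 2 — true.
(d) free: |A| = 8, |A ∩ B| = 1; needs |A ∩ B| / |A| < 1/4 — true.

4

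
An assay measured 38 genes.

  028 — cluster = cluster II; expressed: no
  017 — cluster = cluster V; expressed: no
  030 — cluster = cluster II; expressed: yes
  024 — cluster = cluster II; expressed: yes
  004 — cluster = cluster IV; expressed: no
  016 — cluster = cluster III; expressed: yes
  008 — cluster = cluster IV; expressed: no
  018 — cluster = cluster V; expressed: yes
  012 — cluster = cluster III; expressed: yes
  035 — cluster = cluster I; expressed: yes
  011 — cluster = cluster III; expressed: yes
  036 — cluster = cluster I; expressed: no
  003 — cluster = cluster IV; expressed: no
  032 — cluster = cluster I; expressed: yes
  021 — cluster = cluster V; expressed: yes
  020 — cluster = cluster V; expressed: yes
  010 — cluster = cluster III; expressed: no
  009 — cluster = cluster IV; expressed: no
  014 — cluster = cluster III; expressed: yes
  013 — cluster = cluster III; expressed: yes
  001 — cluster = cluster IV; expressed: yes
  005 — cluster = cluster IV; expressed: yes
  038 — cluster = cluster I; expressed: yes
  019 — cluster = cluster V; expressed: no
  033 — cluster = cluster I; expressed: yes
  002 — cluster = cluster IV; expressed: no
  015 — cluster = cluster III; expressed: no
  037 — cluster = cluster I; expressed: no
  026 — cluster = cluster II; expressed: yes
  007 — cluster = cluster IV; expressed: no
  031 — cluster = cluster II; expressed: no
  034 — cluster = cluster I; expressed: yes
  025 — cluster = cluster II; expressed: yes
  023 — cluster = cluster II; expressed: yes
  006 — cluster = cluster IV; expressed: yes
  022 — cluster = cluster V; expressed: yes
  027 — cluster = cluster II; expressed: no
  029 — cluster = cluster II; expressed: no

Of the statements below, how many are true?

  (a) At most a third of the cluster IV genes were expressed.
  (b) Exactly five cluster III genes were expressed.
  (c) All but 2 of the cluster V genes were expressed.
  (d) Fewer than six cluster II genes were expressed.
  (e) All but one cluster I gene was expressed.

(a) cluster IV: |A| = 9, |A ∩ B| = 3; needs |A ∩ B| / |A| ≤ 1/3 — true.
(b) cluster III: |A| = 7, |A ∩ B| = 5; needs |A ∩ B| = 5 — true.
(c) cluster V: |A| = 6, |A ∩ B| = 4; needs |A ∖ B| = 2 — true.
(d) cluster II: |A| = 9, |A ∩ B| = 5; needs |A ∩ B| < 6 — true.
(e) cluster I: |A| = 7, |A ∩ B| = 5; needs |A ∖ B| = 1 — false.

4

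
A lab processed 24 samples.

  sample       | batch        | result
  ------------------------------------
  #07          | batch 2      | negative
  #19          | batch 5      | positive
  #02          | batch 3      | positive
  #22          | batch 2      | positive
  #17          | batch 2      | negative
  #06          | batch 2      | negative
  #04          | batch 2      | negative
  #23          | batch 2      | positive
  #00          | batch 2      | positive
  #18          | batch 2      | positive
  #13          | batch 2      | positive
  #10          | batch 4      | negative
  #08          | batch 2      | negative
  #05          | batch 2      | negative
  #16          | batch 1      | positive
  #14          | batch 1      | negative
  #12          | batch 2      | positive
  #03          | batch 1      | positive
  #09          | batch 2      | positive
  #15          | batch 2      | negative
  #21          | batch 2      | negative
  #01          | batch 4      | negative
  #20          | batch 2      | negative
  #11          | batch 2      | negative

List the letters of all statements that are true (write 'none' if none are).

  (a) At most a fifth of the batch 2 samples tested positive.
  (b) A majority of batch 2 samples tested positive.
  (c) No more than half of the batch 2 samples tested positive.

(c)

|A| = 17, |A ∩ B| = 7, |A ∖ B| = 10.
(a) |A ∩ B| / |A| ≤ 1/5: fails.
(b) |A ∩ B| > |A ∖ B|: fails.
(c) |A ∩ B| ≤ |A ∖ B|: holds.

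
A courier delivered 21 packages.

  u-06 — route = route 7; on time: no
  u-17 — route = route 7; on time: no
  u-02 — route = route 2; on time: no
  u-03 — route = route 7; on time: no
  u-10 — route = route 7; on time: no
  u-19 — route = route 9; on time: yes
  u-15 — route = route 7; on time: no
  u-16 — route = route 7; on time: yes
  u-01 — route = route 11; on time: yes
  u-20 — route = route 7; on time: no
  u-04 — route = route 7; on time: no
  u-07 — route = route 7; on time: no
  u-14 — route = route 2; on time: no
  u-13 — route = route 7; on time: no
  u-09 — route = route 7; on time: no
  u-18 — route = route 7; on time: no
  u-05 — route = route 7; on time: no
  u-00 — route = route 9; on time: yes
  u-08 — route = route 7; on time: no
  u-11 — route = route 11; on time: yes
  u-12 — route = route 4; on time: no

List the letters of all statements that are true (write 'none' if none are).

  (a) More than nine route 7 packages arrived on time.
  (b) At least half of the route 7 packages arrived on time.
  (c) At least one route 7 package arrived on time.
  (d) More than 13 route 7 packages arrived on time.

|A| = 14, |A ∩ B| = 1, |A ∖ B| = 13.
(a) |A ∩ B| > 9: fails.
(b) |A ∩ B| ≥ |A ∖ B|: fails.
(c) A ∩ B ≠ ∅ (|A ∩ B| ≥ 1): holds.
(d) |A ∩ B| > 13: fails.

(c)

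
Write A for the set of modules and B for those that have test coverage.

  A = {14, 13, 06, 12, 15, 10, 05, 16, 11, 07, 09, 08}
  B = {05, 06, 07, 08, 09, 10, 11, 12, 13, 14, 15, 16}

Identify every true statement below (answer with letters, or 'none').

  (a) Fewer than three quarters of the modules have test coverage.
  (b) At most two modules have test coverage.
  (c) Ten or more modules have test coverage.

(c)

|A| = 12, |A ∩ B| = 12, |A ∖ B| = 0.
(a) |A ∩ B| / |A| < 3/4: fails.
(b) |A ∩ B| ≤ 2: fails.
(c) |A ∩ B| ≥ 10: holds.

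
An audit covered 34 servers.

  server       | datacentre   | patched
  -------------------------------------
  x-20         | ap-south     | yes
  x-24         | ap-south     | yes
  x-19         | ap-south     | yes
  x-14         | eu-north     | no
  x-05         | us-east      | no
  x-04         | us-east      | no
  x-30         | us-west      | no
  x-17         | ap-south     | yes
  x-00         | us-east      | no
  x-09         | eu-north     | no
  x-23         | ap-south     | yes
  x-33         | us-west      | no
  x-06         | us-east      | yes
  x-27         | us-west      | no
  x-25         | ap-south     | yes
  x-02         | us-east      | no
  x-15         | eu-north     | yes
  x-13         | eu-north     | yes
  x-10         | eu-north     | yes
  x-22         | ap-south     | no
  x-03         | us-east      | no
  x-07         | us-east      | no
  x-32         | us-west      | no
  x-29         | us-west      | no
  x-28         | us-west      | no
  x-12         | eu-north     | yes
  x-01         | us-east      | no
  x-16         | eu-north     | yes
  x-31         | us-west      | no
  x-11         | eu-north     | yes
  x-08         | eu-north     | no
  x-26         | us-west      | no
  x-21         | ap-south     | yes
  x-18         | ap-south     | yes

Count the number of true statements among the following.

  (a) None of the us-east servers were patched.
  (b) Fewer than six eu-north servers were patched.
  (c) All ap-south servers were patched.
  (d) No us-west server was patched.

1

(a) us-east: |A| = 8, |A ∩ B| = 1; needs A ∩ B = ∅ (|A ∩ B| = 0) — false.
(b) eu-north: |A| = 9, |A ∩ B| = 6; needs |A ∩ B| < 6 — false.
(c) ap-south: |A| = 9, |A ∩ B| = 8; needs A ⊆ B, i.e. every element of A is in B (|A ∖ B| = 0) — false.
(d) us-west: |A| = 8, |A ∩ B| = 0; needs A ∩ B = ∅ (|A ∩ B| = 0) — true.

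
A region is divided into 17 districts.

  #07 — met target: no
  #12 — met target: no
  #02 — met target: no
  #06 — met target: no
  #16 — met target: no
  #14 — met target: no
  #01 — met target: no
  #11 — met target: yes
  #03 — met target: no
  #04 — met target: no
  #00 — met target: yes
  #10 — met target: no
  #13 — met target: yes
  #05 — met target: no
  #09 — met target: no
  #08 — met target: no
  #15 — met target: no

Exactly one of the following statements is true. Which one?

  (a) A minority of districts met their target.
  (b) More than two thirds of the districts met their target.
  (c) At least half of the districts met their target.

(a)

|A| = 17, |A ∩ B| = 3, |A ∖ B| = 14.
(a) requires |A ∩ B| < |A ∖ B|: true.
(b) requires |A ∩ B| / |A| > 2/3: false.
(c) requires |A ∩ B| ≥ |A ∖ B|: false.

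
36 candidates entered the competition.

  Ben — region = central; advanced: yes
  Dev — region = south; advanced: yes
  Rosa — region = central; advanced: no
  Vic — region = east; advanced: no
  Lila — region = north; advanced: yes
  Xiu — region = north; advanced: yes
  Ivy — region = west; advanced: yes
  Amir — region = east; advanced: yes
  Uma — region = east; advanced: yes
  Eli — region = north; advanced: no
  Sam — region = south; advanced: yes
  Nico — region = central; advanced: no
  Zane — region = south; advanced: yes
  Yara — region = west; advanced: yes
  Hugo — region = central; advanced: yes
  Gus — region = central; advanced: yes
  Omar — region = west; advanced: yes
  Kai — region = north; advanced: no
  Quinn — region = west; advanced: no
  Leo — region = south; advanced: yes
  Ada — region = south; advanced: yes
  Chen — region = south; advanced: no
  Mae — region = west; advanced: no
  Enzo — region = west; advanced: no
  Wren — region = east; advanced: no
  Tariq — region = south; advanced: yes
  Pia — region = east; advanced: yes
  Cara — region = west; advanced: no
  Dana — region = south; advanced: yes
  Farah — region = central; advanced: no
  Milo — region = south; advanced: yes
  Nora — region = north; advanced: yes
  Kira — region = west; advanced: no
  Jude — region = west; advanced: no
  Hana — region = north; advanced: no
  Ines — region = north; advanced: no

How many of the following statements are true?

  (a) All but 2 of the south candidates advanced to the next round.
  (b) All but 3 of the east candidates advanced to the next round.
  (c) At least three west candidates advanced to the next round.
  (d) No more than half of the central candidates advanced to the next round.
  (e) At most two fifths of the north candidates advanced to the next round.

2

(a) south: |A| = 9, |A ∩ B| = 8; needs |A ∖ B| = 2 — false.
(b) east: |A| = 5, |A ∩ B| = 3; needs |A ∖ B| = 3 — false.
(c) west: |A| = 9, |A ∩ B| = 3; needs |A ∩ B| ≥ 3 — true.
(d) central: |A| = 6, |A ∩ B| = 3; needs |A ∩ B| ≤ |A ∖ B| — true.
(e) north: |A| = 7, |A ∩ B| = 3; needs |A ∩ B| / |A| ≤ 2/5 — false.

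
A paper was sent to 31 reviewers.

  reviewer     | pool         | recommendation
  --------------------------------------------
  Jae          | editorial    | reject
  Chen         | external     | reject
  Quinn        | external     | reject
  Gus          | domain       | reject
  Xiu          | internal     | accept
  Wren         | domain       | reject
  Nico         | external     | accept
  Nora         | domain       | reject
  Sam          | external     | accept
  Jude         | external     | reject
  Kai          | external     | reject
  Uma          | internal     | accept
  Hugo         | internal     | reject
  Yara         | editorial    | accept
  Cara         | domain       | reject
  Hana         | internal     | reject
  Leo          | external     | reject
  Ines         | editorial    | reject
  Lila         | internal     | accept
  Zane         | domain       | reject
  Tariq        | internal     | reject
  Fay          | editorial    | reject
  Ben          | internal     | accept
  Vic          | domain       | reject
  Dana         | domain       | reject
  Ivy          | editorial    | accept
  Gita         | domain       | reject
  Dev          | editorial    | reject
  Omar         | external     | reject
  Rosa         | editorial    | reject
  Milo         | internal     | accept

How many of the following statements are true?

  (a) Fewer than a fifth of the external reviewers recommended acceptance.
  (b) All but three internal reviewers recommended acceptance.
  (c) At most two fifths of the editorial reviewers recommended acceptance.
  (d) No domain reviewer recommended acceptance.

3

(a) external: |A| = 8, |A ∩ B| = 2; needs |A ∩ B| / |A| < 1/5 — false.
(b) internal: |A| = 8, |A ∩ B| = 5; needs |A ∖ B| = 3 — true.
(c) editorial: |A| = 7, |A ∩ B| = 2; needs |A ∩ B| / |A| ≤ 2/5 — true.
(d) domain: |A| = 8, |A ∩ B| = 0; needs A ∩ B = ∅ (|A ∩ B| = 0) — true.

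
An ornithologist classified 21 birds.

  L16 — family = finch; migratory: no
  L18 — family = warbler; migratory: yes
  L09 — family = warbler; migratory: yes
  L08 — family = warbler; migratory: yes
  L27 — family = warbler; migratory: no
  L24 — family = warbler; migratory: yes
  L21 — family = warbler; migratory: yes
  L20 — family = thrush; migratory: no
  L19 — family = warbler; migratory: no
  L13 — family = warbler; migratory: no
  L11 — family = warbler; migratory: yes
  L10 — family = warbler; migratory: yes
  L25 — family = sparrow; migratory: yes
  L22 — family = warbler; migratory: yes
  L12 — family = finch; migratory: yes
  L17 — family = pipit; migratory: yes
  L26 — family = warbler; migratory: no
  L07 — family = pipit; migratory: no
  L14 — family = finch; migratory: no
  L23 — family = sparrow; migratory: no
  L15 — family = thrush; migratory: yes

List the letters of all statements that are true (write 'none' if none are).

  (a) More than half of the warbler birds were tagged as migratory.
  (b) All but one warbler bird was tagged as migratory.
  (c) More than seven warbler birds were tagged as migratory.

(a), (c)

|A| = 12, |A ∩ B| = 8, |A ∖ B| = 4.
(a) |A ∩ B| > |A ∖ B|: holds.
(b) |A ∖ B| = 1: fails.
(c) |A ∩ B| > 7: holds.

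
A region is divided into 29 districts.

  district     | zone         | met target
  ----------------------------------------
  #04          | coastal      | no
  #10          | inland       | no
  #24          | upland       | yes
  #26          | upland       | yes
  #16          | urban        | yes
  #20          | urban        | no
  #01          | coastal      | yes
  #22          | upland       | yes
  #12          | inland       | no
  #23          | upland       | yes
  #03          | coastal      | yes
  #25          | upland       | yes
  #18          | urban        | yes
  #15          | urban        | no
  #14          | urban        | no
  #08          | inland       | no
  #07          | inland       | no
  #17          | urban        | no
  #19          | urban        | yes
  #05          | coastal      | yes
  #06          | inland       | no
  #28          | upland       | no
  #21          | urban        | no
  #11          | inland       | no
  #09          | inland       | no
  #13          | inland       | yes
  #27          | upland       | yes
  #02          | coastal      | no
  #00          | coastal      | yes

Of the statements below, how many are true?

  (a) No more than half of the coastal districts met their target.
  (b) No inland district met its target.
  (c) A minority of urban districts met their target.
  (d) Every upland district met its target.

1

(a) coastal: |A| = 6, |A ∩ B| = 4; needs |A ∩ B| ≤ |A ∖ B| — false.
(b) inland: |A| = 8, |A ∩ B| = 1; needs A ∩ B = ∅ (|A ∩ B| = 0) — false.
(c) urban: |A| = 8, |A ∩ B| = 3; needs |A ∩ B| < |A ∖ B| — true.
(d) upland: |A| = 7, |A ∩ B| = 6; needs A ⊆ B, i.e. every element of A is in B (|A ∖ B| = 0) — false.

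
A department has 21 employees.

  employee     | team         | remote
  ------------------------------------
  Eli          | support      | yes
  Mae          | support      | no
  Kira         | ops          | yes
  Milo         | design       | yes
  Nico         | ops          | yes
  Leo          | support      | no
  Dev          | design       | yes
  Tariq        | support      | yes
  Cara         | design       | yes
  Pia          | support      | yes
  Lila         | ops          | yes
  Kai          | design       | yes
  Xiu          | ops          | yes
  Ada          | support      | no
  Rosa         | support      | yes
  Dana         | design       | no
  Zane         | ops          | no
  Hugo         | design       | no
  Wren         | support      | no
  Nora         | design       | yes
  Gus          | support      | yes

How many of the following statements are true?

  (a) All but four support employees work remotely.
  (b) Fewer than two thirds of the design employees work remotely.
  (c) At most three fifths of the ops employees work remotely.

1

(a) support: |A| = 9, |A ∩ B| = 5; needs |A ∖ B| = 4 — true.
(b) design: |A| = 7, |A ∩ B| = 5; needs |A ∩ B| / |A| < 2/3 — false.
(c) ops: |A| = 5, |A ∩ B| = 4; needs |A ∩ B| / |A| ≤ 3/5 — false.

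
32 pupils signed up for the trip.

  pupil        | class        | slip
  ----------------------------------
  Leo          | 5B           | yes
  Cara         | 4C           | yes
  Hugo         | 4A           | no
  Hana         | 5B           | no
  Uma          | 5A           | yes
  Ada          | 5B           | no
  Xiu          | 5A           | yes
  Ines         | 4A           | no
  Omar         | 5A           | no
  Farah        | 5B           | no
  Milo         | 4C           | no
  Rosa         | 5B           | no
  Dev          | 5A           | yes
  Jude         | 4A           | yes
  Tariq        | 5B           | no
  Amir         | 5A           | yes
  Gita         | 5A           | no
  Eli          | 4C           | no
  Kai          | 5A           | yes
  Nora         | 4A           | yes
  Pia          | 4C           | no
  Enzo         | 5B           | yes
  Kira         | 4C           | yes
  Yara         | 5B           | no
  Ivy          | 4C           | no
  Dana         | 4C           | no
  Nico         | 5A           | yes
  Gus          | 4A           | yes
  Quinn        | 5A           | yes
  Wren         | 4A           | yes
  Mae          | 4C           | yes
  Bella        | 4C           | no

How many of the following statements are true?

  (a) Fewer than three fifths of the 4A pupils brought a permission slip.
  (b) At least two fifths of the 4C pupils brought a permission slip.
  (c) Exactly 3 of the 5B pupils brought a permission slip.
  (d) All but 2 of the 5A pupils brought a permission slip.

(a) 4A: |A| = 6, |A ∩ B| = 4; needs |A ∩ B| / |A| < 3/5 — false.
(b) 4C: |A| = 9, |A ∩ B| = 3; needs |A ∩ B| / |A| ≥ 2/5 — false.
(c) 5B: |A| = 8, |A ∩ B| = 2; needs |A ∩ B| = 3 — false.
(d) 5A: |A| = 9, |A ∩ B| = 7; needs |A ∖ B| = 2 — true.

1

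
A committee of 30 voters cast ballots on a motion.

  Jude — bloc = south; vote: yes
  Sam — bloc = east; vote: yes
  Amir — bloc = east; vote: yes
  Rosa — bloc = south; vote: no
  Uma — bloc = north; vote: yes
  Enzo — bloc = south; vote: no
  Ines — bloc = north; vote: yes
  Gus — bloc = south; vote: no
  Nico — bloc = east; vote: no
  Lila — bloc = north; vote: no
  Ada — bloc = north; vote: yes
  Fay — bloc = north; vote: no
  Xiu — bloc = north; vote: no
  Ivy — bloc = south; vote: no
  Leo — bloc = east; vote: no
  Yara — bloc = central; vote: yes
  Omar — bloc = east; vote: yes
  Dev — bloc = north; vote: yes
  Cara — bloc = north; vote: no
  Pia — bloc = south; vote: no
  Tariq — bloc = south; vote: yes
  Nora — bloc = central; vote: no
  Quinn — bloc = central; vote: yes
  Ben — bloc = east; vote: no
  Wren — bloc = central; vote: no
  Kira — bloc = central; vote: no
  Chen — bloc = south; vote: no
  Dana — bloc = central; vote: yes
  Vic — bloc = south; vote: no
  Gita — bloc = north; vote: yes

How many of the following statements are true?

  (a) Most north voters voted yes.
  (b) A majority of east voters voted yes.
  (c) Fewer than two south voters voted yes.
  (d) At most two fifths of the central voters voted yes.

1

(a) north: |A| = 9, |A ∩ B| = 5; needs |A ∩ B| > |A ∖ B| — true.
(b) east: |A| = 6, |A ∩ B| = 3; needs |A ∩ B| > |A ∖ B| — false.
(c) south: |A| = 9, |A ∩ B| = 2; needs |A ∩ B| < 2 — false.
(d) central: |A| = 6, |A ∩ B| = 3; needs |A ∩ B| / |A| ≤ 2/5 — false.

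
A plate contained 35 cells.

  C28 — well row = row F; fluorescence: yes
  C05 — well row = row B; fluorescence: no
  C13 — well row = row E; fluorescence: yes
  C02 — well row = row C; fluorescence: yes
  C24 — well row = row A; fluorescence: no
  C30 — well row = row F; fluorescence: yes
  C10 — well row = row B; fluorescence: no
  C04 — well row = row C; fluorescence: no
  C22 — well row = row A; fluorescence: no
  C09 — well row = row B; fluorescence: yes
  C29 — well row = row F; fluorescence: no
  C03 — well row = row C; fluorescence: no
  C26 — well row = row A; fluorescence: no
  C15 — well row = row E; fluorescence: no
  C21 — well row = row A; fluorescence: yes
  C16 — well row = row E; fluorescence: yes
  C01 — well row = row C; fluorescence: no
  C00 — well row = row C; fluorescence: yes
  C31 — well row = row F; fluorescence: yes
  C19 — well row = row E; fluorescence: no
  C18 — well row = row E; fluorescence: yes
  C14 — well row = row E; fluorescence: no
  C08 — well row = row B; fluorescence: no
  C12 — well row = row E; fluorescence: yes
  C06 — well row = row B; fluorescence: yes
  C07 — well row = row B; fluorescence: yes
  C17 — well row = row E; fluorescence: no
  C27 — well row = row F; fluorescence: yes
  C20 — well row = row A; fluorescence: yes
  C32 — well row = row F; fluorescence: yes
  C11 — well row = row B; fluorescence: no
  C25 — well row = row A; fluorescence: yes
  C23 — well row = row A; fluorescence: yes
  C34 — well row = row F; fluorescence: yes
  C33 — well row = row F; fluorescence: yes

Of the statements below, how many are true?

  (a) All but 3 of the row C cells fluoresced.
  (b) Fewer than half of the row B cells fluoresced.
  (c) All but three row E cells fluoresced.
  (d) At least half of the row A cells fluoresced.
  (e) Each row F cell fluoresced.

3

(a) row C: |A| = 5, |A ∩ B| = 2; needs |A ∖ B| = 3 — true.
(b) row B: |A| = 7, |A ∩ B| = 3; needs |A ∩ B| < |A ∖ B| — true.
(c) row E: |A| = 8, |A ∩ B| = 4; needs |A ∖ B| = 3 — false.
(d) row A: |A| = 7, |A ∩ B| = 4; needs |A ∩ B| ≥ |A ∖ B| — true.
(e) row F: |A| = 8, |A ∩ B| = 7; needs A ⊆ B, i.e. every element of A is in B (|A ∖ B| = 0) — false.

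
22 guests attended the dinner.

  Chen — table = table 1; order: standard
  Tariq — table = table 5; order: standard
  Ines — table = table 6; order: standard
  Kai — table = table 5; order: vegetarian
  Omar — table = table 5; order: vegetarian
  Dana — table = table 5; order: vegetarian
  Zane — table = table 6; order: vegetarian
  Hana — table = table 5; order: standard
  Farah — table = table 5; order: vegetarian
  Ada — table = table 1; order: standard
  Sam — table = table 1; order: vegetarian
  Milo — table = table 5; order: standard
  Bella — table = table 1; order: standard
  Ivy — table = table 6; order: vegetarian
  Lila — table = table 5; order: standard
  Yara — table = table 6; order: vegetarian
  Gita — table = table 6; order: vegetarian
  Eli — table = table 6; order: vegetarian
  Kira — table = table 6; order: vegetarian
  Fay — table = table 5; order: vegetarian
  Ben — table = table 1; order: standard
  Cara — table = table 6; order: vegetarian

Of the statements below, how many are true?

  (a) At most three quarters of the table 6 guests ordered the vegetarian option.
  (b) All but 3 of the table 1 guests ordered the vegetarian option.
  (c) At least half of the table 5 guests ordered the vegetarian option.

1

(a) table 6: |A| = 8, |A ∩ B| = 7; needs |A ∩ B| / |A| ≤ 3/4 — false.
(b) table 1: |A| = 5, |A ∩ B| = 1; needs |A ∖ B| = 3 — false.
(c) table 5: |A| = 9, |A ∩ B| = 5; needs |A ∩ B| ≥ |A ∖ B| — true.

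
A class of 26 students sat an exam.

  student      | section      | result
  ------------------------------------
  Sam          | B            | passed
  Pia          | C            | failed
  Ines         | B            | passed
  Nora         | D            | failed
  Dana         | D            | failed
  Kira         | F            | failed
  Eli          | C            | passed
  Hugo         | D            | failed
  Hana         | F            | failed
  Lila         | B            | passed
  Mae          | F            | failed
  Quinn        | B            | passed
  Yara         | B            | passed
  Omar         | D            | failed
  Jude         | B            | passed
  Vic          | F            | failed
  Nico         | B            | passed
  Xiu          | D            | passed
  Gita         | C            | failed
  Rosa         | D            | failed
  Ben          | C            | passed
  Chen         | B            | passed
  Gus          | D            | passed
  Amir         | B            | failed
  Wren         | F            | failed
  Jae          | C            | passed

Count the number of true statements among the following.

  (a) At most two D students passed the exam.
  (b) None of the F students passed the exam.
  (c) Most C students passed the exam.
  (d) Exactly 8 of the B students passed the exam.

(a) D: |A| = 7, |A ∩ B| = 2; needs |A ∩ B| ≤ 2 — true.
(b) F: |A| = 5, |A ∩ B| = 0; needs A ∩ B = ∅ (|A ∩ B| = 0) — true.
(c) C: |A| = 5, |A ∩ B| = 3; needs |A ∩ B| > |A ∖ B| — true.
(d) B: |A| = 9, |A ∩ B| = 8; needs |A ∩ B| = 8 — true.

4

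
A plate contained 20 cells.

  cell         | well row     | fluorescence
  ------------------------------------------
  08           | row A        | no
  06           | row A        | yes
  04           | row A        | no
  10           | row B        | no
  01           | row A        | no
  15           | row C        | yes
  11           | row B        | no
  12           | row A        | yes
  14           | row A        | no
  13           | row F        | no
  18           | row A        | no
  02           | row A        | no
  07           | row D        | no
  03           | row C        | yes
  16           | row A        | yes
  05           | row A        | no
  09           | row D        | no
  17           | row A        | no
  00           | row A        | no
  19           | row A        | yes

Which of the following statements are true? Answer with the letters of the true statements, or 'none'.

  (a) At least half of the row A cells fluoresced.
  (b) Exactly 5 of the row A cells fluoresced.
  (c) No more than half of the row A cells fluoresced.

|A| = 13, |A ∩ B| = 4, |A ∖ B| = 9.
(a) |A ∩ B| ≥ |A ∖ B|: fails.
(b) |A ∩ B| = 5: fails.
(c) |A ∩ B| ≤ |A ∖ B|: holds.

(c)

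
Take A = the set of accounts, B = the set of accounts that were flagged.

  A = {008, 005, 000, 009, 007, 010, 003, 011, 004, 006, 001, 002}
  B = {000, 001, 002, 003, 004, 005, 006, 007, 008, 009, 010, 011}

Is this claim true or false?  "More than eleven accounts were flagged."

True

'More than eleven accounts were flagged' holds iff |A ∩ B| > 11.
A (the restrictor) = {008, 005, 000, 009, 007, 010, 003, 011, 004, 006, 001, 002}, |A| = 12.
A ∩ B = {008, 005, 000, 009, 007, 010, 003, 011, 004, 006, 001, 002}, so |A ∩ B| = 12.
|A ∩ B| = 12, so the statement is true.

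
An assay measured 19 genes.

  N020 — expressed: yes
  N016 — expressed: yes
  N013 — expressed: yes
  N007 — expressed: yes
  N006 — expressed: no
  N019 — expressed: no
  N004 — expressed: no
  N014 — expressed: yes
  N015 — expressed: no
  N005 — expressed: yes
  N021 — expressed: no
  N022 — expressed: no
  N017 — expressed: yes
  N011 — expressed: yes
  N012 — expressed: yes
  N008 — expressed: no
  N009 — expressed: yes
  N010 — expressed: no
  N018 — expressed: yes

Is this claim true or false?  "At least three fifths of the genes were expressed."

False

The determiner here denotes the relation: |A ∩ B| / |A| ≥ 3/5.
|A| = 19, |A ∩ B| = 11, |A ∖ B| = 8.
|A ∩ B|/|A| = 11/19, so the statement is false.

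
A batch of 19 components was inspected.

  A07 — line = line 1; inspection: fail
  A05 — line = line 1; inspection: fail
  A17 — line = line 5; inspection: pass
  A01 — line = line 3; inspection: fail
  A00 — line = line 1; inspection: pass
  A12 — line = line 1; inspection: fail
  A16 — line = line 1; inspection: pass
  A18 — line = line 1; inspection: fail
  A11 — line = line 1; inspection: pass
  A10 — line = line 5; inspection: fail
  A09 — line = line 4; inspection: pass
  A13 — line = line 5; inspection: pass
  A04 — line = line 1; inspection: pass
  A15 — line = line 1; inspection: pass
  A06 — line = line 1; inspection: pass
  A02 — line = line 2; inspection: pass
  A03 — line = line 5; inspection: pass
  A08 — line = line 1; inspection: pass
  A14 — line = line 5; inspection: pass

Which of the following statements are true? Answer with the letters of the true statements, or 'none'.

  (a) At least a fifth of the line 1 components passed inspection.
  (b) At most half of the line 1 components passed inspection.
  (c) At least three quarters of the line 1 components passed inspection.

(a)

|A| = 11, |A ∩ B| = 7, |A ∖ B| = 4.
(a) |A ∩ B| / |A| ≥ 1/5: holds.
(b) |A ∩ B| ≤ |A ∖ B|: fails.
(c) |A ∩ B| / |A| ≥ 3/4: fails.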